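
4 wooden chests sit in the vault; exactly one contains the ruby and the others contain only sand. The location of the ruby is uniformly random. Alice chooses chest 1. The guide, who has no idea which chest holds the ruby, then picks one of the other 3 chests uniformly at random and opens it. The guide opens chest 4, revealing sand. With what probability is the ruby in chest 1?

1/3

Condition on the true location of the ruby.
If it is in any of chests 1, 2, and 3 (prior 1/4 each): the guide picks chest 4 with probability 1/3 regardless, and it is not the prize; weight (1/4)·(1/3) = 1/12 each.
If it is in chest 4 (prior 1/4): the guide opened chest 4, so this case is ruled out; weight (1/4)·0 = 0.
The weights sum to 1/4.
So P(the ruby in chest 1 | the guide opened chest 4) = (1/12) / (1/4) = 1/3.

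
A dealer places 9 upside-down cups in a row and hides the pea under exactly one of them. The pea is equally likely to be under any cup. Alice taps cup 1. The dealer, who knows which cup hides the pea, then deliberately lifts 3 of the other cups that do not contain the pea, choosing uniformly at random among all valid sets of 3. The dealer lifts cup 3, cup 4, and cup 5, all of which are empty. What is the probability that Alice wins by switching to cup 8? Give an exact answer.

Condition on the true location of the pea.
If it is under cup 1 (prior 1/9): the dealer has 56 equally likely choices, so probability 1/56; weight (1/9)·(1/56) = 1/504.
If it is under any of cups 2, 6, 7, 8, and 9 (prior 1/9 each): the dealer has 35 equally likely choices, so probability 1/35; weight (1/9)·(1/35) = 1/315 each.
If it is under any of cups 3, 4, and 5 (prior 1/9 each): that cup was opened and seen not to hold the prize — ruled out; weight (1/9)·0 = 0 each.
The weights sum to 1/56.
So P(the pea under cup 8 | the dealer opened cup 3, cup 4, and cup 5) = (1/315) / (1/56) = 8/45.

8/45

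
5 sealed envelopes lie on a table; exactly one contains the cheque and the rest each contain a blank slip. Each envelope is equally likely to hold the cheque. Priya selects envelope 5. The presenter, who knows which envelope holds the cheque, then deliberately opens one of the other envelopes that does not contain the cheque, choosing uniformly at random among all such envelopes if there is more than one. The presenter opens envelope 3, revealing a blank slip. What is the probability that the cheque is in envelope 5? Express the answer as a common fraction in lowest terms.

1/5

Consider each possible location of the cheque in turn.
If it is in any of envelopes 1, 2, and 4 (prior 1/5 each): the presenter has 3 equally likely choices, so probability 1/3; weight (1/5)·(1/3) = 1/15 each.
If it is in envelope 3 (prior 1/5): the presenter opened envelope 3, so this case is ruled out; weight (1/5)·0 = 0.
If it is in envelope 5 (prior 1/5): the presenter has 4 equally likely choices, so probability 1/4; weight (1/5)·(1/4) = 1/20.
The weights sum to 1/4.
So P(the cheque in envelope 5 | the presenter opened envelope 3) = (1/20) / (1/4) = 1/5.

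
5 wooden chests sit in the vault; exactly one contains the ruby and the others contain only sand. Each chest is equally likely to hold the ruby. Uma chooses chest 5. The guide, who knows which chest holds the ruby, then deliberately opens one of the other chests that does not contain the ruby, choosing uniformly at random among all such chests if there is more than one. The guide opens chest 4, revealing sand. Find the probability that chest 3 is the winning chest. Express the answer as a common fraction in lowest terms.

4/15

Apply Bayes' rule, conditioning on where the ruby actually is.
If it is in any of chests 1, 2, and 3 (prior 1/5 each): the guide has 3 equally likely choices, so probability 1/3; weight (1/5)·(1/3) = 1/15 each.
If it is in chest 4 (prior 1/5): the guide opened chest 4, so this case is ruled out; weight (1/5)·0 = 0.
If it is in chest 5 (prior 1/5): the guide has 4 equally likely choices, so probability 1/4; weight (1/5)·(1/4) = 1/20.
The weights sum to 1/4.
So P(the ruby in chest 3 | the guide opened chest 4) = (1/15) / (1/4) = 4/15.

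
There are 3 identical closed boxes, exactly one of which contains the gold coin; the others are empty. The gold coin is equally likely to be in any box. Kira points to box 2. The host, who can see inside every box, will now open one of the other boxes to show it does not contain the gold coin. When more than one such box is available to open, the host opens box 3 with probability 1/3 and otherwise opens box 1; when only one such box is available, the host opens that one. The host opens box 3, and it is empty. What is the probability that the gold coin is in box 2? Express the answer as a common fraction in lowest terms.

1/4

Apply Bayes' rule, conditioning on where the gold coin actually is.
If it is in box 1 (prior 1/3): only box 3 is available, probability 1; weight (1/3)·1 = 1/3.
If it is in box 2 (prior 1/3): box 3 is available, opened with probability 1/3; weight (1/3)·(1/3) = 1/9.
If it is in box 3 (prior 1/3): the host opened box 3, so this case is ruled out; weight (1/3)·0 = 0.
The weights sum to 4/9.
So P(the gold coin in box 2 | the host opened box 3) = (1/9) / (4/9) = 1/4.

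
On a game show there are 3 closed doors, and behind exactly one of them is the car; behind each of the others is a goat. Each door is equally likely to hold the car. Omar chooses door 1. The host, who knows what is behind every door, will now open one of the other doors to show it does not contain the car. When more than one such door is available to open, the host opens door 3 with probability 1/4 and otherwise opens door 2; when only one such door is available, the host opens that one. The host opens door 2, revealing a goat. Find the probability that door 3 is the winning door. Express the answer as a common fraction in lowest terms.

4/7

Consider each possible location of the car in turn.
If it is behind door 1 (prior 1/3): door 3 is available but not opened, probability 3/4; weight (1/3)·(3/4) = 1/4.
If it is behind door 2 (prior 1/3): the host opened door 2, so this case is ruled out; weight (1/3)·0 = 0.
If it is behind door 3 (prior 1/3): only door 2 is available, probability 1; weight (1/3)·1 = 1/3.
The weights sum to 7/12.
So P(the car behind door 3 | the host opened door 2) = (1/3) / (7/12) = 4/7.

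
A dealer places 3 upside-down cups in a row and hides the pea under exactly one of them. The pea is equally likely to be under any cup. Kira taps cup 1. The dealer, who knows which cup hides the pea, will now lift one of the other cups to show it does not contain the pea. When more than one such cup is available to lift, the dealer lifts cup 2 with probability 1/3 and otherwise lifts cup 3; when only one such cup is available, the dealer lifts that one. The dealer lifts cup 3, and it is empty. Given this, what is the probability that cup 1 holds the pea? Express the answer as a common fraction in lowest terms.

Condition on the true location of the pea.
If it is under cup 1 (prior 1/3): cup 2 is available but not opened, probability 2/3; weight (1/3)·(2/3) = 2/9.
If it is under cup 2 (prior 1/3): only cup 3 is available, probability 1; weight (1/3)·1 = 1/3.
If it is under cup 3 (prior 1/3): the dealer opened cup 3, so this case is ruled out; weight (1/3)·0 = 0.
The weights sum to 5/9.
So P(the pea under cup 1 | the dealer opened cup 3) = (2/9) / (5/9) = 2/5.

2/5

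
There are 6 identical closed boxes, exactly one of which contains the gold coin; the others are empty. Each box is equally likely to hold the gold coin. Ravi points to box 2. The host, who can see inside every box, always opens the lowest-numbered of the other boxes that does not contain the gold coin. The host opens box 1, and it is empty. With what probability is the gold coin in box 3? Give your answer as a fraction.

Consider each possible location of the gold coin in turn.
If it is in box 1 (prior 1/6): the host opened box 1, so this case is ruled out; weight (1/6)·0 = 0.
If it is in any of boxes 2, 3, 4, 5, and 6 (prior 1/6 each): box 1 is the lowest-numbered option available, probability 1; weight (1/6)·1 = 1/6 each.
The weights sum to 5/6.
So P(the gold coin in box 3 | the host opened box 1) = (1/6) / (5/6) = 1/5.

1/5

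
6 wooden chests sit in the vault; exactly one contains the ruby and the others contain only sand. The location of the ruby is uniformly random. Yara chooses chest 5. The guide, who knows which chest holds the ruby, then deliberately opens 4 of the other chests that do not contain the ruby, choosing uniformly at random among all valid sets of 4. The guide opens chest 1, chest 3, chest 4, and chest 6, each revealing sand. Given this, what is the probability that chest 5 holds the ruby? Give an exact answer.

Consider each possible location of the ruby in turn.
If it is in any of chests 1, 3, 4, and 6 (prior 1/6 each): that chest was opened and seen not to hold the prize — ruled out; weight (1/6)·0 = 0 each.
If it is in chest 2 (prior 1/6): the guide has no choice, probability 1; weight (1/6)·1 = 1/6.
If it is in chest 5 (prior 1/6): the guide has 5 equally likely choices, so probability 1/5; weight (1/6)·(1/5) = 1/30.
The weights sum to 1/5.
So P(the ruby in chest 5 | the guide opened chest 1, chest 3, chest 4, and chest 6) = (1/30) / (1/5) = 1/6.

1/6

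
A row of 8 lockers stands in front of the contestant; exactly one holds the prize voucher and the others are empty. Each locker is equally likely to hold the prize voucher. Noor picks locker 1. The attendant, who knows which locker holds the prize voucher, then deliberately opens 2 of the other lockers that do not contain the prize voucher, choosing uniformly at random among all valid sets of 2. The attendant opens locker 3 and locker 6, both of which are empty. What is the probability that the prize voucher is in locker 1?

Condition on the true location of the prize voucher.
If it is in locker 1 (prior 1/8): the attendant has 21 equally likely choices, so probability 1/21; weight (1/8)·(1/21) = 1/168.
If it is in any of lockers 2, 4, 5, 7, and 8 (prior 1/8 each): the attendant has 15 equally likely choices, so probability 1/15; weight (1/8)·(1/15) = 1/120 each.
If it is in either of lockers 3 and 6 (prior 1/8 each): that locker was opened and seen not to hold the prize — ruled out; weight (1/8)·0 = 0 each.
The weights sum to 1/21.
So P(the prize voucher in locker 1 | the attendant opened locker 3 and locker 6) = (1/168) / (1/21) = 1/8.

1/8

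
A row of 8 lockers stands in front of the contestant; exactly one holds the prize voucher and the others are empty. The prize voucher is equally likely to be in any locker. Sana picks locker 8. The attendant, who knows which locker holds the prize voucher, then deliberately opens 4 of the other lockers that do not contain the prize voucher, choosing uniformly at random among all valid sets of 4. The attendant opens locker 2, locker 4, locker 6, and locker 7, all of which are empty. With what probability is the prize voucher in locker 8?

1/8

Apply Bayes' rule, conditioning on where the prize voucher actually is.
If it is in any of lockers 1, 3, and 5 (prior 1/8 each): the attendant has 15 equally likely choices, so probability 1/15; weight (1/8)·(1/15) = 1/120 each.
If it is in any of lockers 2, 4, 6, and 7 (prior 1/8 each): that locker was opened and seen not to hold the prize — ruled out; weight (1/8)·0 = 0 each.
If it is in locker 8 (prior 1/8): the attendant has 35 equally likely choices, so probability 1/35; weight (1/8)·(1/35) = 1/280.
The weights sum to 1/35.
So P(the prize voucher in locker 8 | the attendant opened locker 2, locker 4, locker 6, and locker 7) = (1/280) / (1/35) = 1/8.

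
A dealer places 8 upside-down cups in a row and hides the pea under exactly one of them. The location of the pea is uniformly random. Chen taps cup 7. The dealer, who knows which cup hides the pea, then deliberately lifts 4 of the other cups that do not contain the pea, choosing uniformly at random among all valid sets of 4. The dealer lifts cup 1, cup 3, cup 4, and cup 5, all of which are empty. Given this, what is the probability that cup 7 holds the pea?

Consider each possible location of the pea in turn.
If it is under any of cups 1, 3, 4, and 5 (prior 1/8 each): that cup was opened and seen not to hold the prize — ruled out; weight (1/8)·0 = 0 each.
If it is under any of cups 2, 6, and 8 (prior 1/8 each): the dealer has 15 equally likely choices, so probability 1/15; weight (1/8)·(1/15) = 1/120 each.
If it is under cup 7 (prior 1/8): the dealer has 35 equally likely choices, so probability 1/35; weight (1/8)·(1/35) = 1/280.
The weights sum to 1/35.
So P(the pea under cup 7 | the dealer opened cup 1, cup 3, cup 4, and cup 5) = (1/280) / (1/35) = 1/8.

1/8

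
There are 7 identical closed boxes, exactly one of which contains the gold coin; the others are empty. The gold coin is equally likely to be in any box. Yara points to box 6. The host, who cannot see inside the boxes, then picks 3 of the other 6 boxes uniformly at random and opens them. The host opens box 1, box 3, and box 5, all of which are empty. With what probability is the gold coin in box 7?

1/4

Apply Bayes' rule, conditioning on where the gold coin actually is.
If it is in any of boxes 1, 3, and 5 (prior 1/7 each): that box was opened and seen not to hold the prize — ruled out; weight (1/7)·0 = 0 each.
If it is in any of boxes 2, 4, 6, and 7 (prior 1/7 each): the host picks exactly this set with probability 1/20 regardless, and none is the prize; weight (1/7)·(1/20) = 1/140 each.
The weights sum to 1/35.
So P(the gold coin in box 7 | the host opened box 1, box 3, and box 5) = (1/140) / (1/35) = 1/4.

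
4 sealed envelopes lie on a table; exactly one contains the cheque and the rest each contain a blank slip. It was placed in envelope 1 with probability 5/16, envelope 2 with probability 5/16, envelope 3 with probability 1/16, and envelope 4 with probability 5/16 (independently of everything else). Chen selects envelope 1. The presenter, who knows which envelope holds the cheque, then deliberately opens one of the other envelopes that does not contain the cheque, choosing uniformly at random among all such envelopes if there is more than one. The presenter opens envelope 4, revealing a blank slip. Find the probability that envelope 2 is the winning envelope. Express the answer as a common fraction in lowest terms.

15/28

Consider each possible location of the cheque in turn.
If it is in envelope 1 (prior 5/16): the presenter has 3 equally likely choices, so probability 1/3; weight (5/16)·(1/3) = 5/48.
If it is in envelope 2 (prior 5/16): the presenter has 2 equally likely choices, so probability 1/2; weight (5/16)·(1/2) = 5/32.
If it is in envelope 3 (prior 1/16): the presenter has 2 equally likely choices, so probability 1/2; weight (1/16)·(1/2) = 1/32.
If it is in envelope 4 (prior 5/16): the presenter opened envelope 4, so this case is ruled out; weight (5/16)·0 = 0.
The weights sum to 7/24.
So P(the cheque in envelope 2 | the presenter opened envelope 4) = (5/32) / (7/24) = 15/28.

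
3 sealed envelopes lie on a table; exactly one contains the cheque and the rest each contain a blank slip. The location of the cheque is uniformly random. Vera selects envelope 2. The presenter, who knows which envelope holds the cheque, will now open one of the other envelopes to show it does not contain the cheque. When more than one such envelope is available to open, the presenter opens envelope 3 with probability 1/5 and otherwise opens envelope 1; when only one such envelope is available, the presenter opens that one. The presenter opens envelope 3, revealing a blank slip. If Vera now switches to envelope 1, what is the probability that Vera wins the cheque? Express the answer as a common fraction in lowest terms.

Consider each possible location of the cheque in turn.
If it is in envelope 1 (prior 1/3): only envelope 3 is available, probability 1; weight (1/3)·1 = 1/3.
If it is in envelope 2 (prior 1/3): envelope 3 is available, opened with probability 1/5; weight (1/3)·(1/5) = 1/15.
If it is in envelope 3 (prior 1/3): the presenter opened envelope 3, so this case is ruled out; weight (1/3)·0 = 0.
The weights sum to 2/5.
So P(the cheque in envelope 1 | the presenter opened envelope 3) = (1/3) / (2/5) = 5/6.

5/6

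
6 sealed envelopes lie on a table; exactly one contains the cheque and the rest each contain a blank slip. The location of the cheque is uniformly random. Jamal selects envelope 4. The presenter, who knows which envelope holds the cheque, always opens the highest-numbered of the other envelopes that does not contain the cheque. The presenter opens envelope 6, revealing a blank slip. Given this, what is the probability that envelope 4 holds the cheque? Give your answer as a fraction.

Condition on the true location of the cheque.
If it is in any of envelopes 1, 2, 3, 4, and 5 (prior 1/6 each): envelope 6 is the highest-numbered option available, probability 1; weight (1/6)·1 = 1/6 each.
If it is in envelope 6 (prior 1/6): the presenter opened envelope 6, so this case is ruled out; weight (1/6)·0 = 0.
The weights sum to 5/6.
So P(the cheque in envelope 4 | the presenter opened envelope 6) = (1/6) / (5/6) = 1/5.

1/5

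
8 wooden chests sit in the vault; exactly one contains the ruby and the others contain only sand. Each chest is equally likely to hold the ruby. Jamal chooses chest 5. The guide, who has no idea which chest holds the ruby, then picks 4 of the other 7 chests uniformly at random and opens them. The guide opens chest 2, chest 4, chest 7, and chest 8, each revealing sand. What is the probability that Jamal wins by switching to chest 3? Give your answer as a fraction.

Condition on the true location of the ruby.
If it is in any of chests 1, 3, 5, and 6 (prior 1/8 each): the guide picks exactly this set with probability 1/35 regardless, and none is the prize; weight (1/8)·(1/35) = 1/280 each.
If it is in any of chests 2, 4, 7, and 8 (prior 1/8 each): that chest was opened and seen not to hold the prize — ruled out; weight (1/8)·0 = 0 each.
The weights sum to 1/70.
So P(the ruby in chest 3 | the guide opened chest 2, chest 4, chest 7, and chest 8) = (1/280) / (1/70) = 1/4.

1/4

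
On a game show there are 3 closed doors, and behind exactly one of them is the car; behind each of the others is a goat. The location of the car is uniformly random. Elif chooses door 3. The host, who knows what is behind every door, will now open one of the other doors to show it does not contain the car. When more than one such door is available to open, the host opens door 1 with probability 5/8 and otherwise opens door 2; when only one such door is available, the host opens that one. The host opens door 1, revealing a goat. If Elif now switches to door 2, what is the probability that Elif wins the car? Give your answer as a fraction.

Apply Bayes' rule, conditioning on where the car actually is.
If it is behind door 1 (prior 1/3): the host opened door 1, so this case is ruled out; weight (1/3)·0 = 0.
If it is behind door 2 (prior 1/3): only door 1 is available, probability 1; weight (1/3)·1 = 1/3.
If it is behind door 3 (prior 1/3): door 1 is available, opened with probability 5/8; weight (1/3)·(5/8) = 5/24.
The weights sum to 13/24.
So P(the car behind door 2 | the host opened door 1) = (1/3) / (13/24) = 8/13.

8/13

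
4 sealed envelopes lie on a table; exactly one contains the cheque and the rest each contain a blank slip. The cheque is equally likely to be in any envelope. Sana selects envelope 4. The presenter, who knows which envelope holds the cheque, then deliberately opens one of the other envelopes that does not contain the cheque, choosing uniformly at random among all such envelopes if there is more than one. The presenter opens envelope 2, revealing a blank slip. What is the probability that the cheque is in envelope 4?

1/4

Consider each possible location of the cheque in turn.
If it is in either of envelopes 1 and 3 (prior 1/4 each): the presenter has 2 equally likely choices, so probability 1/2; weight (1/4)·(1/2) = 1/8 each.
If it is in envelope 2 (prior 1/4): the presenter opened envelope 2, so this case is ruled out; weight (1/4)·0 = 0.
If it is in envelope 4 (prior 1/4): the presenter has 3 equally likely choices, so probability 1/3; weight (1/4)·(1/3) = 1/12.
The weights sum to 1/3.
So P(the cheque in envelope 4 | the presenter opened envelope 2) = (1/12) / (1/3) = 1/4.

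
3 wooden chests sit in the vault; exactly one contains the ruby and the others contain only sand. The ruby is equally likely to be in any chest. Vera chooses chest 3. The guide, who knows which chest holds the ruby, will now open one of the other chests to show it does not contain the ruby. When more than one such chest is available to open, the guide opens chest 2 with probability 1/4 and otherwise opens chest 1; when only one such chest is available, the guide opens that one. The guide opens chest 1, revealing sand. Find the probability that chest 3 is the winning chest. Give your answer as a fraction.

3/7

Consider each possible location of the ruby in turn.
If it is in chest 1 (prior 1/3): the guide opened chest 1, so this case is ruled out; weight (1/3)·0 = 0.
If it is in chest 2 (prior 1/3): only chest 1 is available, probability 1; weight (1/3)·1 = 1/3.
If it is in chest 3 (prior 1/3): chest 2 is available but not opened, probability 3/4; weight (1/3)·(3/4) = 1/4.
The weights sum to 7/12.
So P(the ruby in chest 3 | the guide opened chest 1) = (1/4) / (7/12) = 3/7.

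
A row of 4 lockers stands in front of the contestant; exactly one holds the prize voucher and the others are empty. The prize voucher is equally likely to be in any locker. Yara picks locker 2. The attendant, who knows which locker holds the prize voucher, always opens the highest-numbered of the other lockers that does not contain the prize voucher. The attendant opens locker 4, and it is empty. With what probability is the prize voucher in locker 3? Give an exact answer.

1/3

Condition on the true location of the prize voucher.
If it is in any of lockers 1, 2, and 3 (prior 1/4 each): locker 4 is the highest-numbered option available, probability 1; weight (1/4)·1 = 1/4 each.
If it is in locker 4 (prior 1/4): the attendant opened locker 4, so this case is ruled out; weight (1/4)·0 = 0.
The weights sum to 3/4.
So P(the prize voucher in locker 3 | the attendant opened locker 4) = (1/4) / (3/4) = 1/3.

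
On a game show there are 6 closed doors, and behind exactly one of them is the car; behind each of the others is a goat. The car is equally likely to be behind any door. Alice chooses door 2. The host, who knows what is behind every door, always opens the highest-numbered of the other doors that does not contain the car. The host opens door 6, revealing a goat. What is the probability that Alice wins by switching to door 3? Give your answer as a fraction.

Condition on the true location of the car.
If it is behind any of doors 1, 2, 3, 4, and 5 (prior 1/6 each): door 6 is the highest-numbered option available, probability 1; weight (1/6)·1 = 1/6 each.
If it is behind door 6 (prior 1/6): the host opened door 6, so this case is ruled out; weight (1/6)·0 = 0.
The weights sum to 5/6.
So P(the car behind door 3 | the host opened door 6) = (1/6) / (5/6) = 1/5.

1/5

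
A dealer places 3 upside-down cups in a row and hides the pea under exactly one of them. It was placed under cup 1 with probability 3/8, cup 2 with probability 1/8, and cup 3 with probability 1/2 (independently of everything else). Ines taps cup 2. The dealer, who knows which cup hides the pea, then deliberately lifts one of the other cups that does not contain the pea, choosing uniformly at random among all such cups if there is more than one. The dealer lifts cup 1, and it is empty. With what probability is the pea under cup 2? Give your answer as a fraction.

Condition on the true location of the pea.
If it is under cup 1 (prior 3/8): the dealer opened cup 1, so this case is ruled out; weight (3/8)·0 = 0.
If it is under cup 2 (prior 1/8): the dealer has 2 equally likely choices, so probability 1/2; weight (1/8)·(1/2) = 1/16.
If it is under cup 3 (prior 1/2): the dealer has no choice, probability 1; weight (1/2)·1 = 1/2.
The weights sum to 9/16.
So P(the pea under cup 2 | the dealer opened cup 1) = (1/16) / (9/16) = 1/9.

1/9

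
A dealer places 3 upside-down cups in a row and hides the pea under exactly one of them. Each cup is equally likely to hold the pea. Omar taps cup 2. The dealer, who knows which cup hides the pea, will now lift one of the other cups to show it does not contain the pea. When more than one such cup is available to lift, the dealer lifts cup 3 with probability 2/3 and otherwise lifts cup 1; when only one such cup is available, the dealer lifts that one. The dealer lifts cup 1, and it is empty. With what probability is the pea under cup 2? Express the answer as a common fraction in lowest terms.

Consider each possible location of the pea in turn.
If it is under cup 1 (prior 1/3): the dealer opened cup 1, so this case is ruled out; weight (1/3)·0 = 0.
If it is under cup 2 (prior 1/3): cup 3 is available but not opened, probability 1/3; weight (1/3)·(1/3) = 1/9.
If it is under cup 3 (prior 1/3): only cup 1 is available, probability 1; weight (1/3)·1 = 1/3.
The weights sum to 4/9.
So P(the pea under cup 2 | the dealer opened cup 1) = (1/9) / (4/9) = 1/4.

1/4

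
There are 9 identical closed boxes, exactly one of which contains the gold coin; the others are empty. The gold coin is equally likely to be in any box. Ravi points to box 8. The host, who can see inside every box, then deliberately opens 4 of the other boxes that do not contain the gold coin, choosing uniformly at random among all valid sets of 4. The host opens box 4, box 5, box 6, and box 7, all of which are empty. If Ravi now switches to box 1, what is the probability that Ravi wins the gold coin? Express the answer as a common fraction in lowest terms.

Condition on the true location of the gold coin.
If it is in any of boxes 1, 2, 3, and 9 (prior 1/9 each): the host has 35 equally likely choices, so probability 1/35; weight (1/9)·(1/35) = 1/315 each.
If it is in any of boxes 4, 5, 6, and 7 (prior 1/9 each): that box was opened and seen not to hold the prize — ruled out; weight (1/9)·0 = 0 each.
If it is in box 8 (prior 1/9): the host has 70 equally likely choices, so probability 1/70; weight (1/9)·(1/70) = 1/630.
The weights sum to 1/70.
So P(the gold coin in box 1 | the host opened box 4, box 5, box 6, and box 7) = (1/315) / (1/70) = 2/9.

2/9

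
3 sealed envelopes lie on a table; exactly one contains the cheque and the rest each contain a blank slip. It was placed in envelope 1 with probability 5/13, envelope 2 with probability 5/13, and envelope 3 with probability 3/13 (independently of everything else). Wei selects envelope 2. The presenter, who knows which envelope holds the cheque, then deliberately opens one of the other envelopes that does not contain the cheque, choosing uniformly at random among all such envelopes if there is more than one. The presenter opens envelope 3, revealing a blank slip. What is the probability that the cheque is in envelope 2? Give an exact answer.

Condition on the true location of the cheque.
If it is in envelope 1 (prior 5/13): the presenter has no choice, probability 1; weight (5/13)·1 = 5/13.
If it is in envelope 2 (prior 5/13): the presenter has 2 equally likely choices, so probability 1/2; weight (5/13)·(1/2) = 5/26.
If it is in envelope 3 (prior 3/13): the presenter opened envelope 3, so this case is ruled out; weight (3/13)·0 = 0.
The weights sum to 15/26.
So P(the cheque in envelope 2 | the presenter opened envelope 3) = (5/26) / (15/26) = 1/3.

1/3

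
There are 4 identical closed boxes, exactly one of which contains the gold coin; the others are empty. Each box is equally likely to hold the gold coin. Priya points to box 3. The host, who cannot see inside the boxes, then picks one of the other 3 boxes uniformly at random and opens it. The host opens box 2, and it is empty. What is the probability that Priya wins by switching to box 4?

1/3

Because the host chose which box to open without knowing where the gold coin is, the choice is independent of the prize location. Learning that box 2 does not hold the gold coin simply rules out that one location and leaves the remaining 3 boxes still equally likely by symmetry.
So P(the gold coin in box 4) = 1/3.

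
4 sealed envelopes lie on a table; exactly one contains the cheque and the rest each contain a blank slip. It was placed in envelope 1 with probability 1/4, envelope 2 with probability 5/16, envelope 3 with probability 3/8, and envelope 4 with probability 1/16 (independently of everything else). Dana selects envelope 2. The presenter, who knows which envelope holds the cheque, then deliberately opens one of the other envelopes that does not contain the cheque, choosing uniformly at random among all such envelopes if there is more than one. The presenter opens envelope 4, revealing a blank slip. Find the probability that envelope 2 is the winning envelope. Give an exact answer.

Condition on the true location of the cheque.
If it is in envelope 1 (prior 1/4): the presenter has 2 equally likely choices, so probability 1/2; weight (1/4)·(1/2) = 1/8.
If it is in envelope 2 (prior 5/16): the presenter has 3 equally likely choices, so probability 1/3; weight (5/16)·(1/3) = 5/48.
If it is in envelope 3 (prior 3/8): the presenter has 2 equally likely choices, so probability 1/2; weight (3/8)·(1/2) = 3/16.
If it is in envelope 4 (prior 1/16): the presenter opened envelope 4, so this case is ruled out; weight (1/16)·0 = 0.
The weights sum to 5/12.
So P(the cheque in envelope 2 | the presenter opened envelope 4) = (5/48) / (5/12) = 1/4.

1/4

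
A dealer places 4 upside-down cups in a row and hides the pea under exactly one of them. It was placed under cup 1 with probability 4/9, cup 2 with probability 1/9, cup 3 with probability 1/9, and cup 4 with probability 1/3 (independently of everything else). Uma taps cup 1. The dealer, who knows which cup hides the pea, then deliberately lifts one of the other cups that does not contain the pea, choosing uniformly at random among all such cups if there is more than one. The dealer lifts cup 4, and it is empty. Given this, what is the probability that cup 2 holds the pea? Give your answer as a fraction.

3/14

Condition on the true location of the pea.
If it is under cup 1 (prior 4/9): the dealer has 3 equally likely choices, so probability 1/3; weight (4/9)·(1/3) = 4/27.
If it is under either of cups 2 and 3 (prior 1/9 each): the dealer has 2 equally likely choices, so probability 1/2; weight (1/9)·(1/2) = 1/18 each.
If it is under cup 4 (prior 1/3): the dealer opened cup 4, so this case is ruled out; weight (1/3)·0 = 0.
The weights sum to 7/27.
So P(the pea under cup 2 | the dealer opened cup 4) = (1/18) / (7/27) = 3/14.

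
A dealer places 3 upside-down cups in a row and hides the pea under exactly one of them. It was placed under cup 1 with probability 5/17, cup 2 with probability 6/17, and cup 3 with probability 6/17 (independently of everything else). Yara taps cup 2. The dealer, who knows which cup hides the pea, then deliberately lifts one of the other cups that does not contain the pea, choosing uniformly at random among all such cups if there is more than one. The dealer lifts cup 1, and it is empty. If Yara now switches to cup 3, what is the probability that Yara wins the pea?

2/3

Consider each possible location of the pea in turn.
If it is under cup 1 (prior 5/17): the dealer opened cup 1, so this case is ruled out; weight (5/17)·0 = 0.
If it is under cup 2 (prior 6/17): the dealer has 2 equally likely choices, so probability 1/2; weight (6/17)·(1/2) = 3/17.
If it is under cup 3 (prior 6/17): the dealer has no choice, probability 1; weight (6/17)·1 = 6/17.
The weights sum to 9/17.
So P(the pea under cup 3 | the dealer opened cup 1) = (6/17) / (9/17) = 2/3.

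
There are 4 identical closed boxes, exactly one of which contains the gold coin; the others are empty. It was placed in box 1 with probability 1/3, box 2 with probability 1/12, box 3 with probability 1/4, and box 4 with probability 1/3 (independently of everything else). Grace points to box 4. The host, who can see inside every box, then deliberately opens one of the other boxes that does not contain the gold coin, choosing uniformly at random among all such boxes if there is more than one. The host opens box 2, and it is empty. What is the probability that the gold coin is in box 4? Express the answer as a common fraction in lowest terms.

Consider each possible location of the gold coin in turn.
If it is in box 1 (prior 1/3): the host has 2 equally likely choices, so probability 1/2; weight (1/3)·(1/2) = 1/6.
If it is in box 2 (prior 1/12): the host opened box 2, so this case is ruled out; weight (1/12)·0 = 0.
If it is in box 3 (prior 1/4): the host has 2 equally likely choices, so probability 1/2; weight (1/4)·(1/2) = 1/8.
If it is in box 4 (prior 1/3): the host has 3 equally likely choices, so probability 1/3; weight (1/3)·(1/3) = 1/9.
The weights sum to 29/72.
So P(the gold coin in box 4 | the host opened box 2) = (1/9) / (29/72) = 8/29.

8/29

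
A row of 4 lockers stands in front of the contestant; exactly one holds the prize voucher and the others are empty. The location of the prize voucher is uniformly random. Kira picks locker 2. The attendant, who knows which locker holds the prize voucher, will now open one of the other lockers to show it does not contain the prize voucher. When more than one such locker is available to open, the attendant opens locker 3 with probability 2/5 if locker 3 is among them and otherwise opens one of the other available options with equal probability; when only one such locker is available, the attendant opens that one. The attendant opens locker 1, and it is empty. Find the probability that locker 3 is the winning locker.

Condition on the true location of the prize voucher.
If it is in locker 1 (prior 1/4): the attendant opened locker 1, so this case is ruled out; weight (1/4)·0 = 0.
If it is in locker 2 (prior 1/4): locker 3 is available but not opened; locker 1 gets probability (1 − 2/5)/2 = 3/10; weight (1/4)·(3/10) = 3/40.
If it is in locker 3 (prior 1/4): locker 3 holds the prize so is unavailable; the attendant chooses uniformly among the 2 others, probability 1/2; weight (1/4)·(1/2) = 1/8.
If it is in locker 4 (prior 1/4): locker 3 is available but not opened, probability 3/5; weight (1/4)·(3/5) = 3/20.
The weights sum to 7/20.
So P(the prize voucher in locker 3 | the attendant opened locker 1) = (1/8) / (7/20) = 5/14.

5/14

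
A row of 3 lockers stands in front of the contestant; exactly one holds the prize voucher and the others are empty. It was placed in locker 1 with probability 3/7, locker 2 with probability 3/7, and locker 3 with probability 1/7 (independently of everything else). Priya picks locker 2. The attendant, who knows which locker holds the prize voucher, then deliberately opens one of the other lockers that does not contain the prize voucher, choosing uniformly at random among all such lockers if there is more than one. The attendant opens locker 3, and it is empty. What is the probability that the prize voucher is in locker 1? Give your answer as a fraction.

Condition on the true location of the prize voucher.
If it is in locker 1 (prior 3/7): the attendant has no choice, probability 1; weight (3/7)·1 = 3/7.
If it is in locker 2 (prior 3/7): the attendant has 2 equally likely choices, so probability 1/2; weight (3/7)·(1/2) = 3/14.
If it is in locker 3 (prior 1/7): the attendant opened locker 3, so this case is ruled out; weight (1/7)·0 = 0.
The weights sum to 9/14.
So P(the prize voucher in locker 1 | the attendant opened locker 3) = (3/7) / (9/14) = 2/3.

2/3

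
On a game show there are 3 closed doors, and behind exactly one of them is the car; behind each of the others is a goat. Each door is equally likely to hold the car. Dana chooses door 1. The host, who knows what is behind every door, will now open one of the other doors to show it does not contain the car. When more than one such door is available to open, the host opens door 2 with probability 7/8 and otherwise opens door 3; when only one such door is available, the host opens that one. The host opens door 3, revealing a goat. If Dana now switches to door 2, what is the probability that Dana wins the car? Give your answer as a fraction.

Condition on the true location of the car.
If it is behind door 1 (prior 1/3): door 2 is available but not opened, probability 1/8; weight (1/3)·(1/8) = 1/24.
If it is behind door 2 (prior 1/3): only door 3 is available, probability 1; weight (1/3)·1 = 1/3.
If it is behind door 3 (prior 1/3): the host opened door 3, so this case is ruled out; weight (1/3)·0 = 0.
The weights sum to 3/8.
So P(the car behind door 2 | the host opened door 3) = (1/3) / (3/8) = 8/9.

8/9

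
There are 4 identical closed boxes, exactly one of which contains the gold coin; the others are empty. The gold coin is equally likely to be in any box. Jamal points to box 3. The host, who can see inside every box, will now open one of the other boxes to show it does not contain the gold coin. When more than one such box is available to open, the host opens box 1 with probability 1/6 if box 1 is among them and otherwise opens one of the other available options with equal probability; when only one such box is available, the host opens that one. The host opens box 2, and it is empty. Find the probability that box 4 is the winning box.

Apply Bayes' rule, conditioning on where the gold coin actually is.
If it is in box 1 (prior 1/4): box 1 holds the prize so is unavailable; the host chooses uniformly among the 2 others, probability 1/2; weight (1/4)·(1/2) = 1/8.
If it is in box 2 (prior 1/4): the host opened box 2, so this case is ruled out; weight (1/4)·0 = 0.
If it is in box 3 (prior 1/4): box 1 is available but not opened; box 2 gets probability (1 − 1/6)/2 = 5/12; weight (1/4)·(5/12) = 5/48.
If it is in box 4 (prior 1/4): box 1 is available but not opened, probability 5/6; weight (1/4)·(5/6) = 5/24.
The weights sum to 7/16.
So P(the gold coin in box 4 | the host opened box 2) = (5/24) / (7/16) = 10/21.

10/21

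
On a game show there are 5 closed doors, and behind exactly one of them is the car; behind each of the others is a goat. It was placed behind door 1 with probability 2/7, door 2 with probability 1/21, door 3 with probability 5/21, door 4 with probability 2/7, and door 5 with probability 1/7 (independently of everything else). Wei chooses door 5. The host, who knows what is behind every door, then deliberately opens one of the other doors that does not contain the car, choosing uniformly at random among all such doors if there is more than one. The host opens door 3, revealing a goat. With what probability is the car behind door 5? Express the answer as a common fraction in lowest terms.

Apply Bayes' rule, conditioning on where the car actually is.
If it is behind either of doors 1 and 4 (prior 2/7 each): the host has 3 equally likely choices, so probability 1/3; weight (2/7)·(1/3) = 2/21 each.
If it is behind door 2 (prior 1/21): the host has 3 equally likely choices, so probability 1/3; weight (1/21)·(1/3) = 1/63.
If it is behind door 3 (prior 5/21): the host opened door 3, so this case is ruled out; weight (5/21)·0 = 0.
If it is behind door 5 (prior 1/7): the host has 4 equally likely choices, so probability 1/4; weight (1/7)·(1/4) = 1/28.
The weights sum to 61/252.
So P(the car behind door 5 | the host opened door 3) = (1/28) / (61/252) = 9/61.

9/61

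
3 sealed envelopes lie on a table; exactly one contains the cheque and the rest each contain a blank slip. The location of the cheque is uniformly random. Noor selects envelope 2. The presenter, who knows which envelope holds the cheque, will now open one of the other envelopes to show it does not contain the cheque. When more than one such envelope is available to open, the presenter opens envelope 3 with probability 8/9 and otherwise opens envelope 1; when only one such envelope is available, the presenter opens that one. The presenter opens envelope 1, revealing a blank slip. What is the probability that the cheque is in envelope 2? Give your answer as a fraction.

Apply Bayes' rule, conditioning on where the cheque actually is.
If it is in envelope 1 (prior 1/3): the presenter opened envelope 1, so this case is ruled out; weight (1/3)·0 = 0.
If it is in envelope 2 (prior 1/3): envelope 3 is available but not opened, probability 1/9; weight (1/3)·(1/9) = 1/27.
If it is in envelope 3 (prior 1/3): only envelope 1 is available, probability 1; weight (1/3)·1 = 1/3.
The weights sum to 10/27.
So P(the cheque in envelope 2 | the presenter opened envelope 1) = (1/27) / (10/27) = 1/10.

1/10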